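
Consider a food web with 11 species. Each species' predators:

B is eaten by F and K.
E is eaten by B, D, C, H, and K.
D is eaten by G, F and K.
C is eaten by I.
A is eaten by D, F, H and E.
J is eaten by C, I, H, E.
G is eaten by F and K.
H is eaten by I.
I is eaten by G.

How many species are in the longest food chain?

One longest chain: J → E → H → I → G → K.
It has 6 species and 5 links.

6 species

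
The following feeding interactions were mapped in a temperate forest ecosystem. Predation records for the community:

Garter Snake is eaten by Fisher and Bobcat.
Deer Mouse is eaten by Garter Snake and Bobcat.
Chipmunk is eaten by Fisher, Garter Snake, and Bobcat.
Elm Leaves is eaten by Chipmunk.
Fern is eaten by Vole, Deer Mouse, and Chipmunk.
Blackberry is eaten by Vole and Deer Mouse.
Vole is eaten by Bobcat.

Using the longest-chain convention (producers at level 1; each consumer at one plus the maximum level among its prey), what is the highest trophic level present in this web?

4

Producers (level 1): Fern, Elm Leaves, Blackberry.
Fern → Chipmunk → Garter Snake → Bobcat gives Bobcat level 4.
No species has a prey at level 4, so no species reaches level 5.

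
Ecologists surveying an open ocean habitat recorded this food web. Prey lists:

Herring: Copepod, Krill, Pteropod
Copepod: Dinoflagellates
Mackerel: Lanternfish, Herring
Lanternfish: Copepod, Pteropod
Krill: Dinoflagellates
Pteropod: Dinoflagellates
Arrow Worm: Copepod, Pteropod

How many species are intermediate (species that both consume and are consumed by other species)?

5

Intermediate species (has both prey and predators): Copepod, Krill, Pteropod, Lanternfish, Herring.
Count: 5.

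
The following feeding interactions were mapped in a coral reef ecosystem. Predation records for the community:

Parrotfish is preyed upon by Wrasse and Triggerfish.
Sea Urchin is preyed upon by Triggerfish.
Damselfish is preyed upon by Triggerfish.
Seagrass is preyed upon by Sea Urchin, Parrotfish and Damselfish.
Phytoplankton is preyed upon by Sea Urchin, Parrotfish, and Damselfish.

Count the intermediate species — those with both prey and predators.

Intermediate species (has both prey and predators): Damselfish, Sea Urchin, Parrotfish.
Count: 3.

3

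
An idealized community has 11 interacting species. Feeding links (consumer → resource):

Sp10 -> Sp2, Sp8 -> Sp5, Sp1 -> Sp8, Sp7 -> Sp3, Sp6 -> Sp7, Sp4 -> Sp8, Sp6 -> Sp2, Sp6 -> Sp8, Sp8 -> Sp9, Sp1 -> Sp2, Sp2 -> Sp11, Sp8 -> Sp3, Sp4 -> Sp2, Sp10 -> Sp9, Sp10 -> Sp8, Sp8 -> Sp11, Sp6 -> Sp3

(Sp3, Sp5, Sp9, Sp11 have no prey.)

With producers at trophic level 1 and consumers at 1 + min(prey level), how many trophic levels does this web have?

Producers (level 1): Sp3, Sp5, Sp9, Sp11.
Following each consumer down to its lowest-level prey: Sp3 → Sp8 → Sp1 (levels 1 through 3).
All prey of Sp1 (Sp8 2, Sp2 2) are at level 2 or above, so Sp1 is at level 1 + 2 = 3.
Every consumer has at least one prey at level 2 or below, so none exceeds level 3.

3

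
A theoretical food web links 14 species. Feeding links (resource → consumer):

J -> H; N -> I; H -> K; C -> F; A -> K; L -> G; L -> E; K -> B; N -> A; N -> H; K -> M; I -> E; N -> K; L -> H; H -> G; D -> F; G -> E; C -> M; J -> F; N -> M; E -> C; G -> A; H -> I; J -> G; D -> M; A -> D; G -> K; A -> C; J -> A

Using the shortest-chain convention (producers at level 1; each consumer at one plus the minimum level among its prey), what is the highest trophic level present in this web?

3

Producers (level 1): J, L, N.
Following each consumer down to its lowest-level prey: J → A → D (levels 1 through 3).
All prey of D (A 2) are at level 2 or above, so D is at level 1 + 2 = 3.
Every consumer has at least one prey at level 2 or below, so none exceeds level 3.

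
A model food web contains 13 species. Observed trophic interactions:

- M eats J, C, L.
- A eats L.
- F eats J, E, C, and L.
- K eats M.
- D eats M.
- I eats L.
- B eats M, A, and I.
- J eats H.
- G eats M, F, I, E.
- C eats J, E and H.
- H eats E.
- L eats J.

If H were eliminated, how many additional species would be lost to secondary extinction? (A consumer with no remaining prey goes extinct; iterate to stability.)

4

Remove H.
Round 1: J (all prey gone) → extinct.
Round 2: L (all prey gone) → extinct.
Round 3: I (all prey gone), A (all prey gone) → extinct.
No further losses. Total secondary extinctions: 4.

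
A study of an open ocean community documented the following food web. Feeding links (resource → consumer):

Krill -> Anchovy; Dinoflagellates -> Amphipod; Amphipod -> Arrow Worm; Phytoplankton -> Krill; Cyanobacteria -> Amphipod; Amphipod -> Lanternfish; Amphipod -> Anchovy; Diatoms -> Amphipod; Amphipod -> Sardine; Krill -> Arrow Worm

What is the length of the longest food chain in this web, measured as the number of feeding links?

2 links

One longest chain: Cyanobacteria → Amphipod → Anchovy.
It has 3 species and 2 links.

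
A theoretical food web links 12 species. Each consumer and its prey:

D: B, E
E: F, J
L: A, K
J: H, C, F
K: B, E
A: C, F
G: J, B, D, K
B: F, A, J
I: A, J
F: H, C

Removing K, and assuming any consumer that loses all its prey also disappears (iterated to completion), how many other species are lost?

Remove K.
Every predator of it retains at least one other prey: G still has J, B, D; L still has A.
No consumer loses all prey, so no secondary extinctions occur.

0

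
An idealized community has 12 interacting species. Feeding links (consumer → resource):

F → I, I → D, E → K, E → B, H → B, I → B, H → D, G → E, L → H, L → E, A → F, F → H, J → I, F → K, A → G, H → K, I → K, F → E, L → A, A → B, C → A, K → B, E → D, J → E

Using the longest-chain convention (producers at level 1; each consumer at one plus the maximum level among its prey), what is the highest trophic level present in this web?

Producers (level 1): D, B.
B → K → E → G → A → L gives L level 6.
No species has a prey at level 6, so no species reaches level 7.

6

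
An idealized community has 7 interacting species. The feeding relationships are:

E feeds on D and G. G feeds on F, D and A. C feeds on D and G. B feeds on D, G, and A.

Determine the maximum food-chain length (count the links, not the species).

One longest chain: D → G → B.
It has 3 species and 2 links.

2 links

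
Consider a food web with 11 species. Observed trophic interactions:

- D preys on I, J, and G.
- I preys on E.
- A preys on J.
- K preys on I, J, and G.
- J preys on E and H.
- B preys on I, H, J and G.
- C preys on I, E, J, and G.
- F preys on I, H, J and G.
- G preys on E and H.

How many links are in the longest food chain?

One longest chain: H → G → C.
It has 3 species and 2 links.

2 links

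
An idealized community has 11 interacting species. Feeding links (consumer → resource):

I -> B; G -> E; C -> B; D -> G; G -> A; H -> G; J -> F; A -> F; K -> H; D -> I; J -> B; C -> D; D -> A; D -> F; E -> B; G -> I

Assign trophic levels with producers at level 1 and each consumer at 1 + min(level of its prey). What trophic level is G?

F is a producer → level 1.
A eats F → level 2.
G eats A → level 3.
No prey of G is below level 2, so 3 is the minimum.

Trophic level 3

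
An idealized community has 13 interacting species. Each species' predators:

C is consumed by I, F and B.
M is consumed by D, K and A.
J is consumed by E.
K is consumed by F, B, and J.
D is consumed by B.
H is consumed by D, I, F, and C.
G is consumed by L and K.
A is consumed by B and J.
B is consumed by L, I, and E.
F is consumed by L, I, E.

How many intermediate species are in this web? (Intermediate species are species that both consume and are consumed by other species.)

Intermediate species (has both prey and predators): D, K, A, C, B, F, J.
Count: 7.

7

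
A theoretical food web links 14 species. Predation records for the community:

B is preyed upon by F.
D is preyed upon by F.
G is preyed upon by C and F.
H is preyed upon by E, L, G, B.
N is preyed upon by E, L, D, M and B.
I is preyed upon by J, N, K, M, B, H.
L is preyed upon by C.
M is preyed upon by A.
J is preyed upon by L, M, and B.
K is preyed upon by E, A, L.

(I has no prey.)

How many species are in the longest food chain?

One longest chain: I → H → G → F.
It has 4 species and 3 links.

4 species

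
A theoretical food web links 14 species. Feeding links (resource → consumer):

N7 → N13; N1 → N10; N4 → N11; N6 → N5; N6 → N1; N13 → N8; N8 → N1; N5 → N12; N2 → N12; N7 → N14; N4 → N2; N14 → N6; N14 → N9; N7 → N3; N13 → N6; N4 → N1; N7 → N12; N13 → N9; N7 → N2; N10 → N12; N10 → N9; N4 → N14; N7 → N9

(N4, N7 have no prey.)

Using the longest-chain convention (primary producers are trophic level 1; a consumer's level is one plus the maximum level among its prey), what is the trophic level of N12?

N7 is a producer → level 1.
N13 eats N7 → level 2.
N8 eats N13 → level 3.
N1 eats N8 (level 3); other prey at levels: N4 1, N6 3 → level 4.
N10 eats N1 → level 5.
N12 eats N10 (level 5); other prey at levels: N7 1, N2 2, N5 4 → level 6.

Trophic level 6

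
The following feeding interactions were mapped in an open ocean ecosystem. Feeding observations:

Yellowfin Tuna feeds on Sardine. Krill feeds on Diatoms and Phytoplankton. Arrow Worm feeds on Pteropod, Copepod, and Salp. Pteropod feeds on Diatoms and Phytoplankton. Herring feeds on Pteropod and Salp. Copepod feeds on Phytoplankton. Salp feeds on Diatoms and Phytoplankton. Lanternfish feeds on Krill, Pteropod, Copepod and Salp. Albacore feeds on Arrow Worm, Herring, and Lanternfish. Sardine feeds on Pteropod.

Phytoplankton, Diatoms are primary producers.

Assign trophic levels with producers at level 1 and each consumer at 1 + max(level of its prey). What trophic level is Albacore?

Phytoplankton is a producer → level 1.
Pteropod eats Phytoplankton (level 1); other prey at levels: Diatoms 1 → level 2.
Arrow Worm eats Pteropod (level 2); other prey at levels: Copepod 2, Salp 2 → level 3.
Albacore eats Arrow Worm (level 3); other prey at levels: Lanternfish 3, Herring 3 → level 4.

Trophic level 4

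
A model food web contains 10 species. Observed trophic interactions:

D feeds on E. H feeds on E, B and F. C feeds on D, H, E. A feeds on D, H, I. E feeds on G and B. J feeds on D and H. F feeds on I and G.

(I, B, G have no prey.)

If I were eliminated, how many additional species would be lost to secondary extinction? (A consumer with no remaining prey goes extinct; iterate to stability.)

0

Remove I.
Every predator of it retains at least one other prey: F still has G; A still has H, D.
No consumer loses all prey, so no secondary extinctions occur.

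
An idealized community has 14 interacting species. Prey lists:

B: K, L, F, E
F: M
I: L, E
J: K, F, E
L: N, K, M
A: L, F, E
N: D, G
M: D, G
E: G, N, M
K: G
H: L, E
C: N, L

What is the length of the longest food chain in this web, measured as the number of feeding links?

3 links

One longest chain: D → N → L → C.
It has 4 species and 3 links.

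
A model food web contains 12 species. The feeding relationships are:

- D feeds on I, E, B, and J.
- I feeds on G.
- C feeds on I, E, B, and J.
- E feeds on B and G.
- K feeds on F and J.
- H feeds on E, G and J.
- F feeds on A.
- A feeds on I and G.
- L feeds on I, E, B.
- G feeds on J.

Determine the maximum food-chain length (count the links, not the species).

One longest chain: J → G → I → A → F → K.
It has 6 species and 5 links.

5 links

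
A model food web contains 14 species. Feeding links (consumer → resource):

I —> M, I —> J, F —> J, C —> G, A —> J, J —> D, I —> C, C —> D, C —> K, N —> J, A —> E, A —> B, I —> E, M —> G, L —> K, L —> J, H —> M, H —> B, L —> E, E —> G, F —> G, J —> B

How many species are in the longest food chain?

One longest chain: B → J → F.
It has 3 species and 2 links.

3 species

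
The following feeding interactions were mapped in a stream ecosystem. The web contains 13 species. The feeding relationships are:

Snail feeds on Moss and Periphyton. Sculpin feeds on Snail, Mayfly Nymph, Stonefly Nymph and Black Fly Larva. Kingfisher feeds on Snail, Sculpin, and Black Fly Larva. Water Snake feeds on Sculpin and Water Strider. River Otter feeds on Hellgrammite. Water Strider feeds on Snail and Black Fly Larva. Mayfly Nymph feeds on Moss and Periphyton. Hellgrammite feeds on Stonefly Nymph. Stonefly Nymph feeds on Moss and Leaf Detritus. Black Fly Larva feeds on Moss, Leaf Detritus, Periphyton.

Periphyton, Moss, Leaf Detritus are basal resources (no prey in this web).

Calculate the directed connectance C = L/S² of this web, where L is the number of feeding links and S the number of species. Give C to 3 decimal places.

The web has S = 13 species and L = 22 feeding links.
C = L / S² = 22 / 169 = 0.1302 ≈ 0.130.

C = 0.130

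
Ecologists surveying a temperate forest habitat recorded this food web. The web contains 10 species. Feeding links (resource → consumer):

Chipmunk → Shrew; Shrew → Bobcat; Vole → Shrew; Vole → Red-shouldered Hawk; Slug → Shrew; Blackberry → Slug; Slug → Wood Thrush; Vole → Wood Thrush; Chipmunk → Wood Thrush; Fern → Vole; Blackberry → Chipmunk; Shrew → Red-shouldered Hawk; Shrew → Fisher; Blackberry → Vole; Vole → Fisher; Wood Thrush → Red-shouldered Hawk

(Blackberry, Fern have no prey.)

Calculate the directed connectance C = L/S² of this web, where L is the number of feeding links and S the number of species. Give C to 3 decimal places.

The web has S = 10 species and L = 16 feeding links.
C = L / S² = 16 / 100 = 0.1600 ≈ 0.160.

C = 0.160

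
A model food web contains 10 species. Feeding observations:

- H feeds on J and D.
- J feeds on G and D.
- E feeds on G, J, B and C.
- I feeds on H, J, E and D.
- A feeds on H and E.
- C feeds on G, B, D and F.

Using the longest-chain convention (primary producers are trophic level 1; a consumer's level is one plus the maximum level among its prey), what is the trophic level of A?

Trophic level 4

D is a producer → level 1.
J eats D (level 1); other prey at levels: G 1 → level 2.
E eats J (level 2); other prey at levels: B 1, G 1, C 2 → level 3.
A eats E (level 3); other prey at levels: H 3 → level 4.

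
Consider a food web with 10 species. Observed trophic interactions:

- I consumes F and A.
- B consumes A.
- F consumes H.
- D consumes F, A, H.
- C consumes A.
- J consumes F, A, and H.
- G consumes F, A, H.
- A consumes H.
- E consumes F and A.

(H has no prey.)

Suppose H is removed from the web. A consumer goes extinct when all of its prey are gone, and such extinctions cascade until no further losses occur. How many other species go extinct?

Remove H.
Round 1: A (all prey gone), F (all prey gone) → extinct.
Round 2: C (all prey gone), E (all prey gone), G (all prey gone), D (all prey gone), B (all prey gone), I (all prey gone), J (all prey gone) → extinct.
No further losses. Total secondary extinctions: 9.

9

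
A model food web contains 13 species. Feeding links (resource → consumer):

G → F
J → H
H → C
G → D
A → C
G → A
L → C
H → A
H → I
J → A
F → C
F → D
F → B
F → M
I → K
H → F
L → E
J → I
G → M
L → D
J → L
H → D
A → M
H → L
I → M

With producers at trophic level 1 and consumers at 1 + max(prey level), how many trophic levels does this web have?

4

Producers (level 1): G, J.
J → H → F → M gives M level 4.
No species has a prey at level 4, so no species reaches level 5.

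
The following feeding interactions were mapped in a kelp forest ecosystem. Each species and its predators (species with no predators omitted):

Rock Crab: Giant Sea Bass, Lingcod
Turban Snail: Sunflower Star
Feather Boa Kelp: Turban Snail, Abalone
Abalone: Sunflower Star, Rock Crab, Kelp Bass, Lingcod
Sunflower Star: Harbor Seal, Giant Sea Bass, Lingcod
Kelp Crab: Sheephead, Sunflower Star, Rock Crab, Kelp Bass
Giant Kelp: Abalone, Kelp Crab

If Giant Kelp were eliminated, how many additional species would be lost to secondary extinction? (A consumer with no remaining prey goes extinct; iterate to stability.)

2

Remove Giant Kelp.
Round 1: Kelp Crab (all prey gone) → extinct.
Round 2: Sheephead (all prey gone) → extinct.
No further losses. Total secondary extinctions: 2.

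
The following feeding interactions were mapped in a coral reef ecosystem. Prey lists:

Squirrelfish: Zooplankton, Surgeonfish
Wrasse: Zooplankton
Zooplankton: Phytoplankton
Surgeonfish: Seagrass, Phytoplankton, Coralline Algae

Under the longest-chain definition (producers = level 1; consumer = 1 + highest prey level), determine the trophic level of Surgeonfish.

Seagrass is a producer → level 1.
Surgeonfish eats Seagrass (level 1); other prey at levels: Phytoplankton 1, Coralline Algae 1 → level 2.

Trophic level 2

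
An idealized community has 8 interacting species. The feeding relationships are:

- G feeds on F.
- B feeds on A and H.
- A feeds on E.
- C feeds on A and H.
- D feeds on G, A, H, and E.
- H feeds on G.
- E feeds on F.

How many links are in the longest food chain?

3 links

One longest chain: F → E → A → C.
It has 4 species and 3 links.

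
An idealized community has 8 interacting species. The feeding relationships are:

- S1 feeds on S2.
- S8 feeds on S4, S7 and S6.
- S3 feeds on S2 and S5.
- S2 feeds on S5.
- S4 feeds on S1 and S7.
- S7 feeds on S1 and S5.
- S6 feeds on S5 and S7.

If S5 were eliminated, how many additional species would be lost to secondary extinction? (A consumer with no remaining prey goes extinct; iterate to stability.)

Remove S5.
Round 1: S2 (all prey gone) → extinct.
Round 2: S3 (all prey gone), S1 (all prey gone) → extinct.
Round 3: S7 (all prey gone) → extinct.
Round 4: S6 (all prey gone), S4 (all prey gone) → extinct.
Round 5: S8 (all prey gone) → extinct.
No further losses. Total secondary extinctions: 7.

7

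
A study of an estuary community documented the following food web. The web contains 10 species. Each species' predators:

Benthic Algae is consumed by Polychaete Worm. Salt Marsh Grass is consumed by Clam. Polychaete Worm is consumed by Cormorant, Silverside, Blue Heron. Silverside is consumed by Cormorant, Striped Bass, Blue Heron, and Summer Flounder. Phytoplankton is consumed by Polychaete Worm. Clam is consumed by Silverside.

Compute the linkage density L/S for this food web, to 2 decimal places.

There are L = 11 links among S = 10 species.
L/S = 11/10 = 1.1000 ≈ 1.10.

L/S = 1.10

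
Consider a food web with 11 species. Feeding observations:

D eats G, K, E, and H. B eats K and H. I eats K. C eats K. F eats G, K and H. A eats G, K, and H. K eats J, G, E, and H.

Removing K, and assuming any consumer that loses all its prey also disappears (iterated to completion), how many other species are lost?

2

Remove K.
Round 1: C (all prey gone), I (all prey gone) → extinct.
No further losses. Total secondary extinctions: 2.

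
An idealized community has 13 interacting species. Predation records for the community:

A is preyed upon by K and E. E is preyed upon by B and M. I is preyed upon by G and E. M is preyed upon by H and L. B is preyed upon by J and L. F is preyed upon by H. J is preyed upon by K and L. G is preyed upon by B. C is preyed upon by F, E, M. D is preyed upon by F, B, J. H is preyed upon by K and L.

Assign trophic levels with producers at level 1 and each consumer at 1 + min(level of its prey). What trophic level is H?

C is a producer → level 1.
F eats C → level 2.
H eats F → level 3.
No prey of H is below level 2, so 3 is the minimum.

Trophic level 3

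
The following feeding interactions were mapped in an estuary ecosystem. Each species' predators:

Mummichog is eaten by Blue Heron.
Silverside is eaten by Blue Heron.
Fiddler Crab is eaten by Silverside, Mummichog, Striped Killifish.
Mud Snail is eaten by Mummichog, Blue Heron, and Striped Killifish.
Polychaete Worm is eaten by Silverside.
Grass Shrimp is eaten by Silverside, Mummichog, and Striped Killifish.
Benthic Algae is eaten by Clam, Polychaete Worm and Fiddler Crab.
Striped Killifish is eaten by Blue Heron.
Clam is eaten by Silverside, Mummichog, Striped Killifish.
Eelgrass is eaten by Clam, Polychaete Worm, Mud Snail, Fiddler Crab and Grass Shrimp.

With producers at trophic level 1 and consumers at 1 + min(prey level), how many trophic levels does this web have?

3

Producers (level 1): Eelgrass, Benthic Algae.
Following each consumer down to its lowest-level prey: Eelgrass → Fiddler Crab → Silverside (levels 1 through 3).
All prey of Silverside (Fiddler Crab 2, Grass Shrimp 2, Polychaete Worm 2, Clam 2) are at level 2 or above, so Silverside is at level 1 + 2 = 3.
Every consumer has at least one prey at level 2 or below, so none exceeds level 3.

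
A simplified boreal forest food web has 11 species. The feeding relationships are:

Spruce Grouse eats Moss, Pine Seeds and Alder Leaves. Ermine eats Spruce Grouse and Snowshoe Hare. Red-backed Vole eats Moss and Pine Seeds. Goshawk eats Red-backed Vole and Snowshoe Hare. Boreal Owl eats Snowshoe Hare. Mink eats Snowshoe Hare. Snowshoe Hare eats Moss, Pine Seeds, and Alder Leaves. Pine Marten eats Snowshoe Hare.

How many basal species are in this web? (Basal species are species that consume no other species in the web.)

3

Basal species (no prey listed): Alder Leaves, Pine Seeds, Moss.
Count: 3.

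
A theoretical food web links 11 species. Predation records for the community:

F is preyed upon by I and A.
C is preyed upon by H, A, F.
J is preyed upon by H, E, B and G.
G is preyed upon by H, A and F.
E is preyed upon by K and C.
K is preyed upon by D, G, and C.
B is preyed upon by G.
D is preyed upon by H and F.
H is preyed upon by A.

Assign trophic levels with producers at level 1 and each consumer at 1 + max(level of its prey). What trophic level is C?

J is a producer → level 1.
E eats J → level 2.
K eats E → level 3.
C eats K (level 3); other prey at levels: E 2 → level 4.

Trophic level 4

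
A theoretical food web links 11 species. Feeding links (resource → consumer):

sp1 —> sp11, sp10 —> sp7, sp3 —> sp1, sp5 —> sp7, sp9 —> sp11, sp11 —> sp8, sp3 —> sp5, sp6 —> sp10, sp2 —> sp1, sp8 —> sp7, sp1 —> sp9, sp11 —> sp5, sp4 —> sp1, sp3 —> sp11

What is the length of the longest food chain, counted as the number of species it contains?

6 species

One longest chain: sp2 → sp1 → sp9 → sp11 → sp5 → sp7.
It has 6 species and 5 links.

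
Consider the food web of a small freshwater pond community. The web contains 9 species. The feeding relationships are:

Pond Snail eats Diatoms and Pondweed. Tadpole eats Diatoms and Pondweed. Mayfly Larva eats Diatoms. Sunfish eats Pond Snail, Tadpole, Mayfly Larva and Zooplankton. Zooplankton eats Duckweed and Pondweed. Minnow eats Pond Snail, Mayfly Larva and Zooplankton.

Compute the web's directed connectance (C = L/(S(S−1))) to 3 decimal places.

The web has S = 9 species and L = 14 feeding links.
C = L / (S(S−1)) = 14 / 72 = 0.1944 ≈ 0.194.

C = 0.194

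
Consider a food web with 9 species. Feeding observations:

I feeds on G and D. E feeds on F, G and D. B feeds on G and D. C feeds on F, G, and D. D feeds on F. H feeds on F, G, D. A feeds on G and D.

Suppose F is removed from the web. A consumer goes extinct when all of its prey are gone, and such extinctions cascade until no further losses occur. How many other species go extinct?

1

Remove F.
Round 1: D (all prey gone) → extinct.
No further losses. Total secondary extinctions: 1.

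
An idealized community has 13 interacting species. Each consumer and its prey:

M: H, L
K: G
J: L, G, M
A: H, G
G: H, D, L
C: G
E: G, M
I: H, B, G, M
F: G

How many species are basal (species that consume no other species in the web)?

Basal species (no prey listed): H, D, B, L.
Count: 4.

4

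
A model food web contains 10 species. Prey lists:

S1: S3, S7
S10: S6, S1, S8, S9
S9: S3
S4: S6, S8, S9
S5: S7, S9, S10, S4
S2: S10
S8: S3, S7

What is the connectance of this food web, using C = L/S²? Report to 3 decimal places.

C = 0.170

The web has S = 10 species and L = 17 feeding links.
C = L / S² = 17 / 100 = 0.1700 ≈ 0.170.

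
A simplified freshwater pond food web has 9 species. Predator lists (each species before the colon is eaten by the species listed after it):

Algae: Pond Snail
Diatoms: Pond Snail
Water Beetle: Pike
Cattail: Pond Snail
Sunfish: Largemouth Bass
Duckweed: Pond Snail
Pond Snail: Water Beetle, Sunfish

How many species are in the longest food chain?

One longest chain: Cattail → Pond Snail → Sunfish → Largemouth Bass.
It has 4 species and 3 links.

4 species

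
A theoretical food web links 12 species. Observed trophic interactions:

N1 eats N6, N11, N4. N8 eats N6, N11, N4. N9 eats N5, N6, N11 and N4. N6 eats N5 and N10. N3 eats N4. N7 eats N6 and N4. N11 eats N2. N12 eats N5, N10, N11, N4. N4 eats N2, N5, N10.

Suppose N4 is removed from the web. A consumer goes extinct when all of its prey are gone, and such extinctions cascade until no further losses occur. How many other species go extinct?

1

Remove N4.
Round 1: N3 (all prey gone) → extinct.
No further losses. Total secondary extinctions: 1.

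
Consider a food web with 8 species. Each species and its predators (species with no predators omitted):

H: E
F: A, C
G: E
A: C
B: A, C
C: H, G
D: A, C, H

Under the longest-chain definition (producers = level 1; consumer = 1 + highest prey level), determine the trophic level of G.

B is a producer → level 1.
A eats B (level 1); other prey at levels: F 1, D 1 → level 2.
C eats A (level 2); other prey at levels: B 1, F 1, D 1 → level 3.
G eats C → level 4.

Trophic level 4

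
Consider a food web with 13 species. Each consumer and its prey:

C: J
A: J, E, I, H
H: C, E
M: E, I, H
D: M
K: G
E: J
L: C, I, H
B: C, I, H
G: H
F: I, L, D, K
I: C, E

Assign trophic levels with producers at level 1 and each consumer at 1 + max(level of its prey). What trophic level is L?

Trophic level 4

J is a producer → level 1.
C eats J → level 2.
I eats C (level 2); other prey at levels: E 2 → level 3.
L eats I (level 3); other prey at levels: C 2, H 3 → level 4.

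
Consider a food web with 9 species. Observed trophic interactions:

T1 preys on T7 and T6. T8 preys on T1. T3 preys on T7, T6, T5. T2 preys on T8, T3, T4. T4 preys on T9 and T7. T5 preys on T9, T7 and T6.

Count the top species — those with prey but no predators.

1

Top species (has prey, but nothing eats it): T2.
Count: 1.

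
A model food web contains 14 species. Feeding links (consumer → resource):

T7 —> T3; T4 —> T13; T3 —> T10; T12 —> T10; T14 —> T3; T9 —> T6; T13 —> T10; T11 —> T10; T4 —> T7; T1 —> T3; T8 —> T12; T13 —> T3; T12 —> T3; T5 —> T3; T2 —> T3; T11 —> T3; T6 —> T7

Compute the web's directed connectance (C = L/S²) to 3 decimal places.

The web has S = 14 species and L = 17 feeding links.
C = L / S² = 17 / 196 = 0.0867 ≈ 0.087.

C = 0.087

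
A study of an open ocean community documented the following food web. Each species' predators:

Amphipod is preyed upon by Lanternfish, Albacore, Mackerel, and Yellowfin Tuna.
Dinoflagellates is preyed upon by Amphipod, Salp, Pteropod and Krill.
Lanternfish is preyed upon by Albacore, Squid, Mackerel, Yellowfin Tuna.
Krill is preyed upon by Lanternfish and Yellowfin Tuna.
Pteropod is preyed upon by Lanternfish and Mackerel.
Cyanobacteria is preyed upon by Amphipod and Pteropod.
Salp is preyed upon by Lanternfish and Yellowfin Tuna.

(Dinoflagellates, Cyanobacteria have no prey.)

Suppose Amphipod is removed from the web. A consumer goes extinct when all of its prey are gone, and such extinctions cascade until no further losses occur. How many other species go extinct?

Remove Amphipod.
Every predator of it retains at least one other prey: Lanternfish still has Pteropod, Salp, Krill; Albacore still has Lanternfish; Mackerel still has Pteropod, Lanternfish; Yellowfin Tuna still has Salp, Krill, Lanternfish.
No consumer loses all prey, so no secondary extinctions occur.

0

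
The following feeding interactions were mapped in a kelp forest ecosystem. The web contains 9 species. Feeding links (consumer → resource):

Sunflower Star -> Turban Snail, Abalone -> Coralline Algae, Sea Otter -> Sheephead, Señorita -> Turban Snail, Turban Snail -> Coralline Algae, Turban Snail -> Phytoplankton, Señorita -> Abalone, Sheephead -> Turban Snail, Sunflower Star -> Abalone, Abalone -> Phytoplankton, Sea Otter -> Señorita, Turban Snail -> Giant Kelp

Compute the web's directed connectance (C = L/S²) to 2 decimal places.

C = 0.15

The web has S = 9 species and L = 12 feeding links.
C = L / S² = 12 / 81 = 0.1481 ≈ 0.15.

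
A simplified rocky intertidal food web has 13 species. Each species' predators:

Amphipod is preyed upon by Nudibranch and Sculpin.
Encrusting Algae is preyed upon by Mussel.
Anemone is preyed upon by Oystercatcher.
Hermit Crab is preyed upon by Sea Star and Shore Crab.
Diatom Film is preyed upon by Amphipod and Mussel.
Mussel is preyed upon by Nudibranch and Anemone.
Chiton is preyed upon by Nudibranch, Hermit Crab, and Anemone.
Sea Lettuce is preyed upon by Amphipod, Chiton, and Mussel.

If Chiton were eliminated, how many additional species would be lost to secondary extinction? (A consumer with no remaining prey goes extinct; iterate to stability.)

3

Remove Chiton.
Round 1: Hermit Crab (all prey gone) → extinct.
Round 2: Sea Star (all prey gone), Shore Crab (all prey gone) → extinct.
No further losses. Total secondary extinctions: 3.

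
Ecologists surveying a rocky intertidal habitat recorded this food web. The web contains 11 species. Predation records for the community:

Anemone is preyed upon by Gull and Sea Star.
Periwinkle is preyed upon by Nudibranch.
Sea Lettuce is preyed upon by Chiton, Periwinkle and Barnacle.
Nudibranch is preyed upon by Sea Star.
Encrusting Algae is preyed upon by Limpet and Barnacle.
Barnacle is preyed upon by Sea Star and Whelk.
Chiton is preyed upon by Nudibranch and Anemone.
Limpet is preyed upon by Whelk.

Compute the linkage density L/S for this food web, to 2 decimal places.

There are L = 14 links among S = 11 species.
L/S = 14/11 = 1.2727 ≈ 1.27.

L/S = 1.27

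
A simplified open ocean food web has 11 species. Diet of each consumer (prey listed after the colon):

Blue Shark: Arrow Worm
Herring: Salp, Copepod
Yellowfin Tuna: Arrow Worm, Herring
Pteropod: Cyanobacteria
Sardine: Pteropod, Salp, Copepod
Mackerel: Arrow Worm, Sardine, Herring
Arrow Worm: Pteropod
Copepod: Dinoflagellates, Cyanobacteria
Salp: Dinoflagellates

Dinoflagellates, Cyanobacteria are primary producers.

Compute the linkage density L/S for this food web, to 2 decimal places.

L/S = 1.45

There are L = 16 links among S = 11 species.
L/S = 16/11 = 1.4545 ≈ 1.45.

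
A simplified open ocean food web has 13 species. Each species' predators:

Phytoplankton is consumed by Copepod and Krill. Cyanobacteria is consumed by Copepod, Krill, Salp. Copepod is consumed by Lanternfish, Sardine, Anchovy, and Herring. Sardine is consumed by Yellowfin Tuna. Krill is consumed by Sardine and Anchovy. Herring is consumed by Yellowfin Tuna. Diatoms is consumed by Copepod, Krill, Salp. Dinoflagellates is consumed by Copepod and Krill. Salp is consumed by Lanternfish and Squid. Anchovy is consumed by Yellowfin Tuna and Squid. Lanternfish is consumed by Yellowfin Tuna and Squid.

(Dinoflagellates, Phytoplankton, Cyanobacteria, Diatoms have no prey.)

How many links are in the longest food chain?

One longest chain: Dinoflagellates → Copepod → Anchovy → Squid.
It has 4 species and 3 links.

3 links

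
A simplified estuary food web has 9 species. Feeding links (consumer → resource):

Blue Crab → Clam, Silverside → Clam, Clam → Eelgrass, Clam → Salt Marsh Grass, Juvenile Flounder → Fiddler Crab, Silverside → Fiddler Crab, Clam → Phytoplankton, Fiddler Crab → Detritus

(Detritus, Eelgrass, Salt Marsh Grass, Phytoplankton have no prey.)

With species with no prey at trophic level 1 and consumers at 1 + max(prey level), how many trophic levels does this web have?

3

Basal resources (level 1): Detritus, Eelgrass, Salt Marsh Grass, Phytoplankton.
Eelgrass → Clam → Blue Crab gives Blue Crab level 3.
No species has a prey at level 3, so no species reaches level 4.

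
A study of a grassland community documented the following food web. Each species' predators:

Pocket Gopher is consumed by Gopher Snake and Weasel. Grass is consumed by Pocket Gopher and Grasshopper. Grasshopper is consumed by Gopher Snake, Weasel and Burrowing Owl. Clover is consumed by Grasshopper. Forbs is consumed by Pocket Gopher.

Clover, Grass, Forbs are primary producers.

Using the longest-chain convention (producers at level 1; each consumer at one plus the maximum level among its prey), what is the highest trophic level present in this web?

Producers (level 1): Clover, Grass, Forbs.
Grass → Pocket Gopher → Gopher Snake gives Gopher Snake level 3.
No species has a prey at level 3, so no species reaches level 4.

3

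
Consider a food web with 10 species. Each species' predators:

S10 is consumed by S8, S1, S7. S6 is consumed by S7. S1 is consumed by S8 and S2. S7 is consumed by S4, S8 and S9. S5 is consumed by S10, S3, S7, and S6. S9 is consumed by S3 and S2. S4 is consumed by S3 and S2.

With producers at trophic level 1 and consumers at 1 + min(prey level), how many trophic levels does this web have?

Producers (level 1): S5.
Following each consumer down to its lowest-level prey: S5 → S10 → S1 → S2 (levels 1 through 4).
All prey of S2 (S1 3, S9 3, S4 3) are at level 3 or above, so S2 is at level 1 + 3 = 4.
Every consumer has at least one prey at level 3 or below, so none exceeds level 4.

4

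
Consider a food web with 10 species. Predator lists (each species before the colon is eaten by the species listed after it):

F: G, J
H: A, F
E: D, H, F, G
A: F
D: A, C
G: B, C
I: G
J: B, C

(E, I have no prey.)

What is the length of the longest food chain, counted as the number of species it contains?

6 species

One longest chain: E → D → A → F → G → B.
It has 6 species and 5 links.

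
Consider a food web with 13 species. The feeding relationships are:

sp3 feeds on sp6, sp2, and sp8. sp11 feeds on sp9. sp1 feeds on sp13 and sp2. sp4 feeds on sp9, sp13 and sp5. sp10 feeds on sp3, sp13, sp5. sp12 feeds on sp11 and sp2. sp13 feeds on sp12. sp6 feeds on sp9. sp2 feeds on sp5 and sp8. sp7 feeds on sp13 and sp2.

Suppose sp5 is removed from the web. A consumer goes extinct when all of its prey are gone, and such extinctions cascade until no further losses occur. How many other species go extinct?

0

Remove sp5.
Every predator of it retains at least one other prey: sp2 still has sp8; sp10 still has sp3, sp13; sp4 still has sp9, sp13.
No consumer loses all prey, so no secondary extinctions occur.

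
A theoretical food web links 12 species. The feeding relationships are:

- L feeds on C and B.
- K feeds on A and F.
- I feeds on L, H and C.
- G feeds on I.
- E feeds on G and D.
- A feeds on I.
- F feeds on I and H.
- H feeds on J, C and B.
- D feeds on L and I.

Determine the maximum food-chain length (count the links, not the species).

One longest chain: B → L → I → D → E.
It has 5 species and 4 links.

4 links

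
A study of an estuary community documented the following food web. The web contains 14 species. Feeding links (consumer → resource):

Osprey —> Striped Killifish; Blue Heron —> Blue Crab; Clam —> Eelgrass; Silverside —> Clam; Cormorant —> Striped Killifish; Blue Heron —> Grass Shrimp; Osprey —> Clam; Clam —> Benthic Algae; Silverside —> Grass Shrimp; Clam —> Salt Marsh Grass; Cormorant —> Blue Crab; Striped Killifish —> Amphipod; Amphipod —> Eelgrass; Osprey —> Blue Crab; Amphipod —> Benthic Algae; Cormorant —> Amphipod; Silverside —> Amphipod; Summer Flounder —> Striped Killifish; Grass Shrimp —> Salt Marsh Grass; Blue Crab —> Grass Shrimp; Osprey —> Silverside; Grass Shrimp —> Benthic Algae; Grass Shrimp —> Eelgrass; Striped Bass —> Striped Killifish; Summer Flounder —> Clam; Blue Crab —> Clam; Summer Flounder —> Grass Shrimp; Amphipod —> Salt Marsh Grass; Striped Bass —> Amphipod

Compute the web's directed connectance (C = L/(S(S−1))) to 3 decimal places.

C = 0.159

The web has S = 14 species and L = 29 feeding links.
C = L / (S(S−1)) = 29 / 182 = 0.1593 ≈ 0.159.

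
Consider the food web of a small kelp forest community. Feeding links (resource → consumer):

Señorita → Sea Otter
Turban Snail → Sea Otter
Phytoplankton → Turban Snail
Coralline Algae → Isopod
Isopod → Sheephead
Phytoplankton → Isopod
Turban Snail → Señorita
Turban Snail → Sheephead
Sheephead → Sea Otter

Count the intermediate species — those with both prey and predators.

Intermediate species (has both prey and predators): Turban Snail, Isopod, Sheephead, Señorita.
Count: 4.

4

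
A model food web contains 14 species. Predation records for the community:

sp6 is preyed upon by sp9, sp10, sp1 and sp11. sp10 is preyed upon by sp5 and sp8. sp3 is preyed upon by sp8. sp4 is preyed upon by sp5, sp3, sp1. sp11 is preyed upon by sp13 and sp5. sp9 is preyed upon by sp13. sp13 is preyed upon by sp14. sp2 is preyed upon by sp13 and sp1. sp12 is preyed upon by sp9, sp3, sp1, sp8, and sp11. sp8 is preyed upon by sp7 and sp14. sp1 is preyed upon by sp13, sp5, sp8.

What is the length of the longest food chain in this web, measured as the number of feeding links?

3 links

One longest chain: sp12 → sp1 → sp8 → sp14.
It has 4 species and 3 links.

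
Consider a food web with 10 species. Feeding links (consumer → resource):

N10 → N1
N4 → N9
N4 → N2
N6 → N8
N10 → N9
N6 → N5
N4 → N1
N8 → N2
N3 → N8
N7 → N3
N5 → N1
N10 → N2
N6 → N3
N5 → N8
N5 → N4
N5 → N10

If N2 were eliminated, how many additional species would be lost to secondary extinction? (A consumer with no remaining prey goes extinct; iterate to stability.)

3

Remove N2.
Round 1: N8 (all prey gone) → extinct.
Round 2: N3 (all prey gone) → extinct.
Round 3: N7 (all prey gone) → extinct.
No further losses. Total secondary extinctions: 3.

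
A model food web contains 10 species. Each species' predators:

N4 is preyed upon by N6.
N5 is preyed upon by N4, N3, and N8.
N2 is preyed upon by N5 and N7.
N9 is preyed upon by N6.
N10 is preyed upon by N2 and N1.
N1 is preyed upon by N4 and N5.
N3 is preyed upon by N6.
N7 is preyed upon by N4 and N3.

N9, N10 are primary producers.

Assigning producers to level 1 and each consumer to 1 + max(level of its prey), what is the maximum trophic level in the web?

Producers (level 1): N9, N10.
N10 → N2 → N7 → N3 → N6 gives N6 level 5.
No species has a prey at level 5, so no species reaches level 6.

5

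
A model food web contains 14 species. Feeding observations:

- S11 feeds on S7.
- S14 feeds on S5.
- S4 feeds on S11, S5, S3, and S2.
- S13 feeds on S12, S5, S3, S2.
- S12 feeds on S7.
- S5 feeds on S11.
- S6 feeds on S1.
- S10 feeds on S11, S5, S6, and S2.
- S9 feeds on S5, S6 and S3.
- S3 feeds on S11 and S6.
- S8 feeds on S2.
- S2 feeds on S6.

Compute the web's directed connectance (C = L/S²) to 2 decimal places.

The web has S = 14 species and L = 24 feeding links.
C = L / S² = 24 / 196 = 0.1224 ≈ 0.12.

C = 0.12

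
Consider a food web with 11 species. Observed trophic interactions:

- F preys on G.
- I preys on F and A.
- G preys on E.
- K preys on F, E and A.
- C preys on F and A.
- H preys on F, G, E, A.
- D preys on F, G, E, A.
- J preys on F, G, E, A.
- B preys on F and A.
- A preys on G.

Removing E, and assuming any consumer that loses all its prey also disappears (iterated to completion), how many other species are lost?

Remove E.
Round 1: G (all prey gone) → extinct.
Round 2: F (all prey gone), A (all prey gone) → extinct.
Round 3: I (all prey gone), C (all prey gone), J (all prey gone), H (all prey gone), D (all prey gone), K (all prey gone), B (all prey gone) → extinct.
No further losses. Total secondary extinctions: 10.

10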